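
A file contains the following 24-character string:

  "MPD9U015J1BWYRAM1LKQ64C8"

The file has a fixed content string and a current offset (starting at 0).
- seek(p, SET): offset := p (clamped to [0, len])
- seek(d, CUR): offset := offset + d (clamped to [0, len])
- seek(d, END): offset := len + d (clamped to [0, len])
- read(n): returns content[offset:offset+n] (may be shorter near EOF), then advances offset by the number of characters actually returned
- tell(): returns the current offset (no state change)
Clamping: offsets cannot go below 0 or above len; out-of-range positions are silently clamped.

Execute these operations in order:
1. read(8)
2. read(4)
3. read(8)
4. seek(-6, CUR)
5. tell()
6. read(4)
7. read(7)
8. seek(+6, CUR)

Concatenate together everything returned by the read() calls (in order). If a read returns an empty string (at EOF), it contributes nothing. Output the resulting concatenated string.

Answer: MPD9U015J1BWYRAM1LKQAM1LKQ64C8

Derivation:
After 1 (read(8)): returned 'MPD9U015', offset=8
After 2 (read(4)): returned 'J1BW', offset=12
After 3 (read(8)): returned 'YRAM1LKQ', offset=20
After 4 (seek(-6, CUR)): offset=14
After 5 (tell()): offset=14
After 6 (read(4)): returned 'AM1L', offset=18
After 7 (read(7)): returned 'KQ64C8', offset=24
After 8 (seek(+6, CUR)): offset=24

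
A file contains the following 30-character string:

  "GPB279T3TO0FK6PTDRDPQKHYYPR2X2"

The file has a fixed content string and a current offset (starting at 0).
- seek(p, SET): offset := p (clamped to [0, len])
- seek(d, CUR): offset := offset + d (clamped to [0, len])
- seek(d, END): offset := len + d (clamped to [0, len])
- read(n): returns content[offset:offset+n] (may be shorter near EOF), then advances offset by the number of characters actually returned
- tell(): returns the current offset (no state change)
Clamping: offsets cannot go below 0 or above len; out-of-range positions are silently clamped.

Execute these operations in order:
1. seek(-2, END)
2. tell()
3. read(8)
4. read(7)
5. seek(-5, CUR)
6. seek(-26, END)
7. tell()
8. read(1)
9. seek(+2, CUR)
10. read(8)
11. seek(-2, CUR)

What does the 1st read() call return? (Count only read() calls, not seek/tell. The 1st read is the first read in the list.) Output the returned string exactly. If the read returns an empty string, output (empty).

After 1 (seek(-2, END)): offset=28
After 2 (tell()): offset=28
After 3 (read(8)): returned 'X2', offset=30
After 4 (read(7)): returned '', offset=30
After 5 (seek(-5, CUR)): offset=25
After 6 (seek(-26, END)): offset=4
After 7 (tell()): offset=4
After 8 (read(1)): returned '7', offset=5
After 9 (seek(+2, CUR)): offset=7
After 10 (read(8)): returned '3TO0FK6P', offset=15
After 11 (seek(-2, CUR)): offset=13

Answer: X2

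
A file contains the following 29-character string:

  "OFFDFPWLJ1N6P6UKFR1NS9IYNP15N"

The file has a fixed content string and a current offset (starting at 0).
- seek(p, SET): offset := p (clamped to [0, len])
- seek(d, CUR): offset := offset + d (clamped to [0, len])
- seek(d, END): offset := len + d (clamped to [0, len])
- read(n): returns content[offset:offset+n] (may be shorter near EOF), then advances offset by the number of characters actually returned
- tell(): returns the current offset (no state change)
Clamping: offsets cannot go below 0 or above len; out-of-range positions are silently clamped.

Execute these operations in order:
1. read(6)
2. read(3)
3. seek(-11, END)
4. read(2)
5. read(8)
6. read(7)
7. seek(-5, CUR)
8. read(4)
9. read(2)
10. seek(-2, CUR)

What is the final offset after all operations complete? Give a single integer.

Answer: 27

Derivation:
After 1 (read(6)): returned 'OFFDFP', offset=6
After 2 (read(3)): returned 'WLJ', offset=9
After 3 (seek(-11, END)): offset=18
After 4 (read(2)): returned '1N', offset=20
After 5 (read(8)): returned 'S9IYNP15', offset=28
After 6 (read(7)): returned 'N', offset=29
After 7 (seek(-5, CUR)): offset=24
After 8 (read(4)): returned 'NP15', offset=28
After 9 (read(2)): returned 'N', offset=29
After 10 (seek(-2, CUR)): offset=27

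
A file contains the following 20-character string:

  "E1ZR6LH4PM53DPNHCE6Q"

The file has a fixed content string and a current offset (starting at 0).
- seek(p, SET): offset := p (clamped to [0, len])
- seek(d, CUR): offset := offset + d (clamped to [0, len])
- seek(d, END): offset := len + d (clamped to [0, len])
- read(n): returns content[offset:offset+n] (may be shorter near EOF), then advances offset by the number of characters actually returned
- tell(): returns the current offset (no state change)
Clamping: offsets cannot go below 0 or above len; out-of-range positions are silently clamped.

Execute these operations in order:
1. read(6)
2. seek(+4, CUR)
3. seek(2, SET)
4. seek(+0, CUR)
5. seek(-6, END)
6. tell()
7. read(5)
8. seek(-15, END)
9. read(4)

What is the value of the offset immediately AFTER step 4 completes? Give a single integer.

Answer: 2

Derivation:
After 1 (read(6)): returned 'E1ZR6L', offset=6
After 2 (seek(+4, CUR)): offset=10
After 3 (seek(2, SET)): offset=2
After 4 (seek(+0, CUR)): offset=2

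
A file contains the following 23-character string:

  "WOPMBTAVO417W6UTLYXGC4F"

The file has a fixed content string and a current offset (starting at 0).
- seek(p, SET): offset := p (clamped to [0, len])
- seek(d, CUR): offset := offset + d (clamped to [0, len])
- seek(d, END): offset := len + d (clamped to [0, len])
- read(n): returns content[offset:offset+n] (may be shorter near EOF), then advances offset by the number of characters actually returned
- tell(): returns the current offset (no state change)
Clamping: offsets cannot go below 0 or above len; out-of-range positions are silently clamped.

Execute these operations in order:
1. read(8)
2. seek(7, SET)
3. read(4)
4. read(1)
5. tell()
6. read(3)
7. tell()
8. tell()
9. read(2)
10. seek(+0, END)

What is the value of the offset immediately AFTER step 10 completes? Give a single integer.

Answer: 23

Derivation:
After 1 (read(8)): returned 'WOPMBTAV', offset=8
After 2 (seek(7, SET)): offset=7
After 3 (read(4)): returned 'VO41', offset=11
After 4 (read(1)): returned '7', offset=12
After 5 (tell()): offset=12
After 6 (read(3)): returned 'W6U', offset=15
After 7 (tell()): offset=15
After 8 (tell()): offset=15
After 9 (read(2)): returned 'TL', offset=17
After 10 (seek(+0, END)): offset=23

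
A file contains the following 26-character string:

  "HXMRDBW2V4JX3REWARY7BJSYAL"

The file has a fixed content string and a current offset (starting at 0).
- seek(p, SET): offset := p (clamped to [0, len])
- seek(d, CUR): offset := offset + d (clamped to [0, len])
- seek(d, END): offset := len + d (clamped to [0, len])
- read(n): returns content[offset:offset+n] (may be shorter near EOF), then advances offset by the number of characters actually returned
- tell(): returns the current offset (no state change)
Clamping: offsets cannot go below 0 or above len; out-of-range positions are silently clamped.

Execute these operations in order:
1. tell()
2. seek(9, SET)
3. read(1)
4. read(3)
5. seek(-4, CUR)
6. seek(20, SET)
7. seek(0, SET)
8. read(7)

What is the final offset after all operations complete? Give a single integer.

After 1 (tell()): offset=0
After 2 (seek(9, SET)): offset=9
After 3 (read(1)): returned '4', offset=10
After 4 (read(3)): returned 'JX3', offset=13
After 5 (seek(-4, CUR)): offset=9
After 6 (seek(20, SET)): offset=20
After 7 (seek(0, SET)): offset=0
After 8 (read(7)): returned 'HXMRDBW', offset=7

Answer: 7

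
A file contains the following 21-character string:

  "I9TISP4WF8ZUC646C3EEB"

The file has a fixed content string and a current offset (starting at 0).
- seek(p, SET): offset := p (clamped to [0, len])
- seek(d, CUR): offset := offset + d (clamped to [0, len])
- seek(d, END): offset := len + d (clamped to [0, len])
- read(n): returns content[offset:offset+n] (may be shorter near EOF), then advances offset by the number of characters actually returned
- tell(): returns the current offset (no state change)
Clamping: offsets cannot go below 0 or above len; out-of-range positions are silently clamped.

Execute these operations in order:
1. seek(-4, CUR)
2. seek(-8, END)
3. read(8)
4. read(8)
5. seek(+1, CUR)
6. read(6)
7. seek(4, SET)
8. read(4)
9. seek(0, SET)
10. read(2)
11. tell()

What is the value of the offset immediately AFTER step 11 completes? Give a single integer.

After 1 (seek(-4, CUR)): offset=0
After 2 (seek(-8, END)): offset=13
After 3 (read(8)): returned '646C3EEB', offset=21
After 4 (read(8)): returned '', offset=21
After 5 (seek(+1, CUR)): offset=21
After 6 (read(6)): returned '', offset=21
After 7 (seek(4, SET)): offset=4
After 8 (read(4)): returned 'SP4W', offset=8
After 9 (seek(0, SET)): offset=0
After 10 (read(2)): returned 'I9', offset=2
After 11 (tell()): offset=2

Answer: 2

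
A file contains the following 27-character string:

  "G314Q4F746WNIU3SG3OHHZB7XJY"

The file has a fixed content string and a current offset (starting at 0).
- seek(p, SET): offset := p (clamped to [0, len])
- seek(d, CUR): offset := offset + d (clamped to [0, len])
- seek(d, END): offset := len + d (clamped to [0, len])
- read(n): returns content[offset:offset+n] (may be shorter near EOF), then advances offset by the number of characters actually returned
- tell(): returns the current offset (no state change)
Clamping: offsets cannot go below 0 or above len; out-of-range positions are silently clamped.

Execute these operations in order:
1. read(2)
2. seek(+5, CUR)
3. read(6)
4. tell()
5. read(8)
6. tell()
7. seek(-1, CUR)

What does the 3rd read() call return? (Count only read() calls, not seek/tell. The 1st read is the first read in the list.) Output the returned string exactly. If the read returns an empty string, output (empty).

Answer: U3SG3OHH

Derivation:
After 1 (read(2)): returned 'G3', offset=2
After 2 (seek(+5, CUR)): offset=7
After 3 (read(6)): returned '746WNI', offset=13
After 4 (tell()): offset=13
After 5 (read(8)): returned 'U3SG3OHH', offset=21
After 6 (tell()): offset=21
After 7 (seek(-1, CUR)): offset=20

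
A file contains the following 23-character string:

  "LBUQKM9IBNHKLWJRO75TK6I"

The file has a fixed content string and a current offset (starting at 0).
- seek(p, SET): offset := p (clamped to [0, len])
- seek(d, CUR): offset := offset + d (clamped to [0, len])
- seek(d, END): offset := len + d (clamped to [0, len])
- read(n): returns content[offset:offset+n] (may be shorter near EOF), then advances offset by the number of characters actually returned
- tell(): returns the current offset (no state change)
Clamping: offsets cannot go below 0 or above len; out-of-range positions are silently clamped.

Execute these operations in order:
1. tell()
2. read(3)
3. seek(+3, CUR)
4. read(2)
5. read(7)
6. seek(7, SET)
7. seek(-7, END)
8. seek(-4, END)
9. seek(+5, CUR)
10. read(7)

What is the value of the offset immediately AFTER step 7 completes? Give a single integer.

Answer: 16

Derivation:
After 1 (tell()): offset=0
After 2 (read(3)): returned 'LBU', offset=3
After 3 (seek(+3, CUR)): offset=6
After 4 (read(2)): returned '9I', offset=8
After 5 (read(7)): returned 'BNHKLWJ', offset=15
After 6 (seek(7, SET)): offset=7
After 7 (seek(-7, END)): offset=16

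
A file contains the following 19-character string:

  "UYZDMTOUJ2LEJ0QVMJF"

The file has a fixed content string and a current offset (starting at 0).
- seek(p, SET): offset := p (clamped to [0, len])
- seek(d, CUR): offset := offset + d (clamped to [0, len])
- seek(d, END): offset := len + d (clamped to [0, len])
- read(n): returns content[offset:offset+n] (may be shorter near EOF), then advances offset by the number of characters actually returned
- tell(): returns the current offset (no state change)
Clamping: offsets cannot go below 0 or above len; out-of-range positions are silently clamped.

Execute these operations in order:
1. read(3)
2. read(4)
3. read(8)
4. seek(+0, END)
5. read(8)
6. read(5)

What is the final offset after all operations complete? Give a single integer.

Answer: 19

Derivation:
After 1 (read(3)): returned 'UYZ', offset=3
After 2 (read(4)): returned 'DMTO', offset=7
After 3 (read(8)): returned 'UJ2LEJ0Q', offset=15
After 4 (seek(+0, END)): offset=19
After 5 (read(8)): returned '', offset=19
After 6 (read(5)): returned '', offset=19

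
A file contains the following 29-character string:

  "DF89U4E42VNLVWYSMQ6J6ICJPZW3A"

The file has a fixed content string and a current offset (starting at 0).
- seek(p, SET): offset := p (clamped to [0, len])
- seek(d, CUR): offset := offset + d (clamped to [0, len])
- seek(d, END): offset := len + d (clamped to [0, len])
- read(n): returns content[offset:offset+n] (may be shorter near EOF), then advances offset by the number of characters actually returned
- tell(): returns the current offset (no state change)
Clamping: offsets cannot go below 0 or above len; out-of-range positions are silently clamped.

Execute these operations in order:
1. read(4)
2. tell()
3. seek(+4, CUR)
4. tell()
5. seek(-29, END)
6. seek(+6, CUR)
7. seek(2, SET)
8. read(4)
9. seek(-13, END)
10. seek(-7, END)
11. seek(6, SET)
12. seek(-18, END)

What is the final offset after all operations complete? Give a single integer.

After 1 (read(4)): returned 'DF89', offset=4
After 2 (tell()): offset=4
After 3 (seek(+4, CUR)): offset=8
After 4 (tell()): offset=8
After 5 (seek(-29, END)): offset=0
After 6 (seek(+6, CUR)): offset=6
After 7 (seek(2, SET)): offset=2
After 8 (read(4)): returned '89U4', offset=6
After 9 (seek(-13, END)): offset=16
After 10 (seek(-7, END)): offset=22
After 11 (seek(6, SET)): offset=6
After 12 (seek(-18, END)): offset=11

Answer: 11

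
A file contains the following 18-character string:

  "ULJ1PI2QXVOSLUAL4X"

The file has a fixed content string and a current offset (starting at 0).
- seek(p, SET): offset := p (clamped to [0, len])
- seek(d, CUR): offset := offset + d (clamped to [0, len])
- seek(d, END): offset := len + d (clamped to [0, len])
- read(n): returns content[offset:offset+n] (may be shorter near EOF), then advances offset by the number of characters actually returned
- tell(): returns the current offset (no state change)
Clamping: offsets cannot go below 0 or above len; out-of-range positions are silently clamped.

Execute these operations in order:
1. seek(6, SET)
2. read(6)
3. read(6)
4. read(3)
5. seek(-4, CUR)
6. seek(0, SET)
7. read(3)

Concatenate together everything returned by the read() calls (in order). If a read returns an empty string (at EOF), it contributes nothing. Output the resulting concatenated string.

After 1 (seek(6, SET)): offset=6
After 2 (read(6)): returned '2QXVOS', offset=12
After 3 (read(6)): returned 'LUAL4X', offset=18
After 4 (read(3)): returned '', offset=18
After 5 (seek(-4, CUR)): offset=14
After 6 (seek(0, SET)): offset=0
After 7 (read(3)): returned 'ULJ', offset=3

Answer: 2QXVOSLUAL4XULJ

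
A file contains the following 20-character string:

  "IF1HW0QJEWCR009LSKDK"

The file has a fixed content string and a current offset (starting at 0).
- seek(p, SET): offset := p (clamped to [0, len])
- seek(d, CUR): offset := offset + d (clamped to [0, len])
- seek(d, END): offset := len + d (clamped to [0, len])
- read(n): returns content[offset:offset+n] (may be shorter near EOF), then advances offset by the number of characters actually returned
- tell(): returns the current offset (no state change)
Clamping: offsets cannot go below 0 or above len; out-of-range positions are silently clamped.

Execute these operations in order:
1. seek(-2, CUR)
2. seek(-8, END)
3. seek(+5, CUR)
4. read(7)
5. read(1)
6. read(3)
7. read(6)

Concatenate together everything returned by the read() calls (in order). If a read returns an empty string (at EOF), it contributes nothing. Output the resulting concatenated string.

After 1 (seek(-2, CUR)): offset=0
After 2 (seek(-8, END)): offset=12
After 3 (seek(+5, CUR)): offset=17
After 4 (read(7)): returned 'KDK', offset=20
After 5 (read(1)): returned '', offset=20
After 6 (read(3)): returned '', offset=20
After 7 (read(6)): returned '', offset=20

Answer: KDK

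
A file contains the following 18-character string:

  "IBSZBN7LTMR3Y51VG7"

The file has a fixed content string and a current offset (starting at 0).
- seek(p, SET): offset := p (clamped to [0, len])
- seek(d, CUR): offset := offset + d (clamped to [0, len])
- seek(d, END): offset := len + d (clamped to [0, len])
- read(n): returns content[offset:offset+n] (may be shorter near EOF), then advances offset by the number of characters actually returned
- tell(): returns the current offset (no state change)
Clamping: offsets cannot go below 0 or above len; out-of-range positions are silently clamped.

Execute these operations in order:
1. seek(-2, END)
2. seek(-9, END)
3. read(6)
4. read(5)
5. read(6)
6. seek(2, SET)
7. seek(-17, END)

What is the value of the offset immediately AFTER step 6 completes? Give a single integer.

After 1 (seek(-2, END)): offset=16
After 2 (seek(-9, END)): offset=9
After 3 (read(6)): returned 'MR3Y51', offset=15
After 4 (read(5)): returned 'VG7', offset=18
After 5 (read(6)): returned '', offset=18
After 6 (seek(2, SET)): offset=2

Answer: 2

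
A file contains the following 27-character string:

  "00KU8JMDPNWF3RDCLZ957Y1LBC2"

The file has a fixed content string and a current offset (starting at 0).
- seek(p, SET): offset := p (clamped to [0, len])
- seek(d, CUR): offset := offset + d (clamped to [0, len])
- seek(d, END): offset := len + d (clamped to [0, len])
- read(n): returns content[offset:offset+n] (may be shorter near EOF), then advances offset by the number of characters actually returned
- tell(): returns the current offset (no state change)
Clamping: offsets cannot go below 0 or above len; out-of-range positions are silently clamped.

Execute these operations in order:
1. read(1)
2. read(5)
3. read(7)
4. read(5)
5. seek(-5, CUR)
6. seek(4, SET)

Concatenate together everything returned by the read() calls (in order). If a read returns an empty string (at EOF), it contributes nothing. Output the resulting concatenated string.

After 1 (read(1)): returned '0', offset=1
After 2 (read(5)): returned '0KU8J', offset=6
After 3 (read(7)): returned 'MDPNWF3', offset=13
After 4 (read(5)): returned 'RDCLZ', offset=18
After 5 (seek(-5, CUR)): offset=13
After 6 (seek(4, SET)): offset=4

Answer: 00KU8JMDPNWF3RDCLZ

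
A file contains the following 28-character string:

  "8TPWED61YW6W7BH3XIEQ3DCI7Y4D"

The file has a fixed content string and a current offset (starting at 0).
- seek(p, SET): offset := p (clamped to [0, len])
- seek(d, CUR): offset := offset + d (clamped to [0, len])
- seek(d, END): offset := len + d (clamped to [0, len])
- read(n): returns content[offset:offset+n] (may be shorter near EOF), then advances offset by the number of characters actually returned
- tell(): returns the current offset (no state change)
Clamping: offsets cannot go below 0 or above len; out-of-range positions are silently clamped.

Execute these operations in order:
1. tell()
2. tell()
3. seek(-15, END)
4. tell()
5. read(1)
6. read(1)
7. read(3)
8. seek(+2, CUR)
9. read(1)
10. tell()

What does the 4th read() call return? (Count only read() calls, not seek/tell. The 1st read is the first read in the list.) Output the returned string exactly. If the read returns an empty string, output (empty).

After 1 (tell()): offset=0
After 2 (tell()): offset=0
After 3 (seek(-15, END)): offset=13
After 4 (tell()): offset=13
After 5 (read(1)): returned 'B', offset=14
After 6 (read(1)): returned 'H', offset=15
After 7 (read(3)): returned '3XI', offset=18
After 8 (seek(+2, CUR)): offset=20
After 9 (read(1)): returned '3', offset=21
After 10 (tell()): offset=21

Answer: 3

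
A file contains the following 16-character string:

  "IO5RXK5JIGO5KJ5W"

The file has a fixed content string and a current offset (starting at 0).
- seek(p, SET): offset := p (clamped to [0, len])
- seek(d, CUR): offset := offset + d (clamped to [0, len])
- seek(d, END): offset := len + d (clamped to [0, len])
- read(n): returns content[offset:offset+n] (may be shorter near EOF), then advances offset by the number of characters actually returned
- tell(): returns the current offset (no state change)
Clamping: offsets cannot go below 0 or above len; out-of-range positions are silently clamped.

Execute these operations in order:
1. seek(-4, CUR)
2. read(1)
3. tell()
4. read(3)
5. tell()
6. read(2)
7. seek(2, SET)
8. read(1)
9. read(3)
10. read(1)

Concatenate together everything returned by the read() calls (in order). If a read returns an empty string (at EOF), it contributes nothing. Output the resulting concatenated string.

Answer: IO5RXK5RXK5

Derivation:
After 1 (seek(-4, CUR)): offset=0
After 2 (read(1)): returned 'I', offset=1
After 3 (tell()): offset=1
After 4 (read(3)): returned 'O5R', offset=4
After 5 (tell()): offset=4
After 6 (read(2)): returned 'XK', offset=6
After 7 (seek(2, SET)): offset=2
After 8 (read(1)): returned '5', offset=3
After 9 (read(3)): returned 'RXK', offset=6
After 10 (read(1)): returned '5', offset=7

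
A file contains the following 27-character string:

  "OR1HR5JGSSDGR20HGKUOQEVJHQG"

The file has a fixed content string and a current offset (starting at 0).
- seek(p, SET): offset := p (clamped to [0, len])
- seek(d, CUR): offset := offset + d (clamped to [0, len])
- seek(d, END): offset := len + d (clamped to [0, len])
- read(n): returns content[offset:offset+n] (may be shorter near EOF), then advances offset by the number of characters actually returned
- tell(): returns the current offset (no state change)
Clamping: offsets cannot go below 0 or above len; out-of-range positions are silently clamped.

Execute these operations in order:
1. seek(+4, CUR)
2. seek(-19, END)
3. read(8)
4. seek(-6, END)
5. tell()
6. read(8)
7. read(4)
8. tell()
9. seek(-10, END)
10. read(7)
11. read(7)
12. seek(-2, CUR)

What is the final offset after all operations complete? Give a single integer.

After 1 (seek(+4, CUR)): offset=4
After 2 (seek(-19, END)): offset=8
After 3 (read(8)): returned 'SSDGR20H', offset=16
After 4 (seek(-6, END)): offset=21
After 5 (tell()): offset=21
After 6 (read(8)): returned 'EVJHQG', offset=27
After 7 (read(4)): returned '', offset=27
After 8 (tell()): offset=27
After 9 (seek(-10, END)): offset=17
After 10 (read(7)): returned 'KUOQEVJ', offset=24
After 11 (read(7)): returned 'HQG', offset=27
After 12 (seek(-2, CUR)): offset=25

Answer: 25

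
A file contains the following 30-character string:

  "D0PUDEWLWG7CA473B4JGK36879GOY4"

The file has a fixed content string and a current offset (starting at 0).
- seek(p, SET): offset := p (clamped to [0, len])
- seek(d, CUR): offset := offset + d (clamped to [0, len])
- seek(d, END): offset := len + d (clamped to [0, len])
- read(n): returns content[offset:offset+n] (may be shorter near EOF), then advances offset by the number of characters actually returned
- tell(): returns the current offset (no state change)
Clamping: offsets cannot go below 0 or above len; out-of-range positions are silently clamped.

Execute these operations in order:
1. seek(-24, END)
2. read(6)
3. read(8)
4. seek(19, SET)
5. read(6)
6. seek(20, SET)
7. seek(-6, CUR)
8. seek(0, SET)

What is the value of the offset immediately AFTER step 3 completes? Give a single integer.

After 1 (seek(-24, END)): offset=6
After 2 (read(6)): returned 'WLWG7C', offset=12
After 3 (read(8)): returned 'A473B4JG', offset=20

Answer: 20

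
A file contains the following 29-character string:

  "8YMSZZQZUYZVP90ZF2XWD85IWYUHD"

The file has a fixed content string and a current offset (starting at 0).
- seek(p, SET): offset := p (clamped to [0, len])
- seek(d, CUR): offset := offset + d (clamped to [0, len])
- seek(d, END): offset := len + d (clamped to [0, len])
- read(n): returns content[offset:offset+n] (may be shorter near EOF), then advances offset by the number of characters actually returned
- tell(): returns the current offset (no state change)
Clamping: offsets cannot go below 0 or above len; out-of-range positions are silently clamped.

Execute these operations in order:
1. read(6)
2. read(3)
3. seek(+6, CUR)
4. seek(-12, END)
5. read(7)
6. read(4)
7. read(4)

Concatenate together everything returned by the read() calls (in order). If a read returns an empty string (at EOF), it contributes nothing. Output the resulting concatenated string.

After 1 (read(6)): returned '8YMSZZ', offset=6
After 2 (read(3)): returned 'QZU', offset=9
After 3 (seek(+6, CUR)): offset=15
After 4 (seek(-12, END)): offset=17
After 5 (read(7)): returned '2XWD85I', offset=24
After 6 (read(4)): returned 'WYUH', offset=28
After 7 (read(4)): returned 'D', offset=29

Answer: 8YMSZZQZU2XWD85IWYUHD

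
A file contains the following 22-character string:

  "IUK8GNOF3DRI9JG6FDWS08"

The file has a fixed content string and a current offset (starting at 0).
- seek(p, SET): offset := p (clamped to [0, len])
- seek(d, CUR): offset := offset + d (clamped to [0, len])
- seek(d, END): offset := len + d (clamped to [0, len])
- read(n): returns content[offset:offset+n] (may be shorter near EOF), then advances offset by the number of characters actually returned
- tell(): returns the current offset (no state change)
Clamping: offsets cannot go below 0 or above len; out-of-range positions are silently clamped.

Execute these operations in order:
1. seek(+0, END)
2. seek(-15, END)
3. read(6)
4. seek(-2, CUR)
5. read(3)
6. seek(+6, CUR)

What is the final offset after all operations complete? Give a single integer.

Answer: 20

Derivation:
After 1 (seek(+0, END)): offset=22
After 2 (seek(-15, END)): offset=7
After 3 (read(6)): returned 'F3DRI9', offset=13
After 4 (seek(-2, CUR)): offset=11
After 5 (read(3)): returned 'I9J', offset=14
After 6 (seek(+6, CUR)): offset=20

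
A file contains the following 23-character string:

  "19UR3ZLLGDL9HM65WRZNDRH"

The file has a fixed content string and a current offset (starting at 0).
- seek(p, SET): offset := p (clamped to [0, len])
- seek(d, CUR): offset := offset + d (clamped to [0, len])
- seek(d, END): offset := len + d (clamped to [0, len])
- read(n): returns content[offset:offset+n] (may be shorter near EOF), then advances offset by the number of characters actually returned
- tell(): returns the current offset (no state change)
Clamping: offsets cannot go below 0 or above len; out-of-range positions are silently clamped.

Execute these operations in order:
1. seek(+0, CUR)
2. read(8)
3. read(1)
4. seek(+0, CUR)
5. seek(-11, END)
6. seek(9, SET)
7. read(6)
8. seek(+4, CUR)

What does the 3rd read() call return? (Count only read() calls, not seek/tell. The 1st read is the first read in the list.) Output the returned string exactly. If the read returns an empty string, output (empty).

Answer: DL9HM6

Derivation:
After 1 (seek(+0, CUR)): offset=0
After 2 (read(8)): returned '19UR3ZLL', offset=8
After 3 (read(1)): returned 'G', offset=9
After 4 (seek(+0, CUR)): offset=9
After 5 (seek(-11, END)): offset=12
After 6 (seek(9, SET)): offset=9
After 7 (read(6)): returned 'DL9HM6', offset=15
After 8 (seek(+4, CUR)): offset=19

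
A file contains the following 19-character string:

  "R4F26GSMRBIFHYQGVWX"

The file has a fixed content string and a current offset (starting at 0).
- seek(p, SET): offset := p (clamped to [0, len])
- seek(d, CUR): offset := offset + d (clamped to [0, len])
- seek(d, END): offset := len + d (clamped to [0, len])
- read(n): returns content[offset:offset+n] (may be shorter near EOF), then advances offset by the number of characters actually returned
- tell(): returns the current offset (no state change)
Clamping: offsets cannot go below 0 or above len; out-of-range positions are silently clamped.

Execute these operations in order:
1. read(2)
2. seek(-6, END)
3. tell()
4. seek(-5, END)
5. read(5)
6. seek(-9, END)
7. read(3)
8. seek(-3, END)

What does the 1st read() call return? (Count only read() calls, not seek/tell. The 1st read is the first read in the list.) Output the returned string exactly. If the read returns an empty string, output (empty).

Answer: R4

Derivation:
After 1 (read(2)): returned 'R4', offset=2
After 2 (seek(-6, END)): offset=13
After 3 (tell()): offset=13
After 4 (seek(-5, END)): offset=14
After 5 (read(5)): returned 'QGVWX', offset=19
After 6 (seek(-9, END)): offset=10
After 7 (read(3)): returned 'IFH', offset=13
After 8 (seek(-3, END)): offset=16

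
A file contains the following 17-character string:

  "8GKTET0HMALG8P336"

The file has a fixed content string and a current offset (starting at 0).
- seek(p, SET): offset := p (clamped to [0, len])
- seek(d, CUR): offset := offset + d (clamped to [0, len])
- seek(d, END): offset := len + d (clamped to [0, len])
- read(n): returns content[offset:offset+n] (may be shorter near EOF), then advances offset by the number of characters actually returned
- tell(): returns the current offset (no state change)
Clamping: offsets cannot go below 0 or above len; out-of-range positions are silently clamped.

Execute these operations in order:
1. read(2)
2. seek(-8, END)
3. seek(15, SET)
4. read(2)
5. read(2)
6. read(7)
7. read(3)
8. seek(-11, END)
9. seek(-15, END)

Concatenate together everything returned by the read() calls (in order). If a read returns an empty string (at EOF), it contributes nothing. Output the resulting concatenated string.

After 1 (read(2)): returned '8G', offset=2
After 2 (seek(-8, END)): offset=9
After 3 (seek(15, SET)): offset=15
After 4 (read(2)): returned '36', offset=17
After 5 (read(2)): returned '', offset=17
After 6 (read(7)): returned '', offset=17
After 7 (read(3)): returned '', offset=17
After 8 (seek(-11, END)): offset=6
After 9 (seek(-15, END)): offset=2

Answer: 8G36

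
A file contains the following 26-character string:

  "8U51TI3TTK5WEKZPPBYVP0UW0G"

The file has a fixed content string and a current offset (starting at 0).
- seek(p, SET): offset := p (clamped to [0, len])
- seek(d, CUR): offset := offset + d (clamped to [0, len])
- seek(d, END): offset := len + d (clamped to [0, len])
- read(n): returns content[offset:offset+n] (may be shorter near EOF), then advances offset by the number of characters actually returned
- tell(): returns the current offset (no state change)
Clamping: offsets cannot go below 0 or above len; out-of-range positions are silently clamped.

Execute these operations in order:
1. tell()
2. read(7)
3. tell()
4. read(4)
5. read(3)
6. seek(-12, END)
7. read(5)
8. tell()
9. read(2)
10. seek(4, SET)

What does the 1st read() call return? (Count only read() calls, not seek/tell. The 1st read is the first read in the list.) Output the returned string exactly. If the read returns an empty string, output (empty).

Answer: 8U51TI3

Derivation:
After 1 (tell()): offset=0
After 2 (read(7)): returned '8U51TI3', offset=7
After 3 (tell()): offset=7
After 4 (read(4)): returned 'TTK5', offset=11
After 5 (read(3)): returned 'WEK', offset=14
After 6 (seek(-12, END)): offset=14
After 7 (read(5)): returned 'ZPPBY', offset=19
After 8 (tell()): offset=19
After 9 (read(2)): returned 'VP', offset=21
After 10 (seek(4, SET)): offset=4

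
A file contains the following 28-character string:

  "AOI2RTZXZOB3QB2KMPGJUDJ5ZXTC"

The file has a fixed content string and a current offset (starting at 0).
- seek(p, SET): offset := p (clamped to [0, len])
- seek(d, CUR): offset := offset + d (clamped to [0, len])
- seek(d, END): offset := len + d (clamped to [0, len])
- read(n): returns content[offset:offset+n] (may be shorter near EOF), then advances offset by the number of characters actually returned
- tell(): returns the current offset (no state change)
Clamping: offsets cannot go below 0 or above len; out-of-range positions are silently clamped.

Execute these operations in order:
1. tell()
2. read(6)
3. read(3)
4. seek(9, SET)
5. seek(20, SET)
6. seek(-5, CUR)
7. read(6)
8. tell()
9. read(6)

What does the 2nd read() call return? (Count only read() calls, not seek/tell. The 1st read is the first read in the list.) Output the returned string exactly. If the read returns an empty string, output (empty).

Answer: ZXZ

Derivation:
After 1 (tell()): offset=0
After 2 (read(6)): returned 'AOI2RT', offset=6
After 3 (read(3)): returned 'ZXZ', offset=9
After 4 (seek(9, SET)): offset=9
After 5 (seek(20, SET)): offset=20
After 6 (seek(-5, CUR)): offset=15
After 7 (read(6)): returned 'KMPGJU', offset=21
After 8 (tell()): offset=21
After 9 (read(6)): returned 'DJ5ZXT', offset=27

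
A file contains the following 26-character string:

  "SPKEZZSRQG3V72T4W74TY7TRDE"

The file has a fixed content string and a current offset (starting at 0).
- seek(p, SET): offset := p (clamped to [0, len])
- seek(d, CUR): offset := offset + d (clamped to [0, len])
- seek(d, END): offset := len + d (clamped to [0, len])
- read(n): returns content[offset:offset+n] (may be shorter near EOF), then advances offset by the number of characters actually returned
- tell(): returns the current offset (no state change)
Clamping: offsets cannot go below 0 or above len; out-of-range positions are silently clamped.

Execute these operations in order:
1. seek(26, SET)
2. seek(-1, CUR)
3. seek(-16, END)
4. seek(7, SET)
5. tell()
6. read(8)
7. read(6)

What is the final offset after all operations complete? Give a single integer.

Answer: 21

Derivation:
After 1 (seek(26, SET)): offset=26
After 2 (seek(-1, CUR)): offset=25
After 3 (seek(-16, END)): offset=10
After 4 (seek(7, SET)): offset=7
After 5 (tell()): offset=7
After 6 (read(8)): returned 'RQG3V72T', offset=15
After 7 (read(6)): returned '4W74TY', offset=21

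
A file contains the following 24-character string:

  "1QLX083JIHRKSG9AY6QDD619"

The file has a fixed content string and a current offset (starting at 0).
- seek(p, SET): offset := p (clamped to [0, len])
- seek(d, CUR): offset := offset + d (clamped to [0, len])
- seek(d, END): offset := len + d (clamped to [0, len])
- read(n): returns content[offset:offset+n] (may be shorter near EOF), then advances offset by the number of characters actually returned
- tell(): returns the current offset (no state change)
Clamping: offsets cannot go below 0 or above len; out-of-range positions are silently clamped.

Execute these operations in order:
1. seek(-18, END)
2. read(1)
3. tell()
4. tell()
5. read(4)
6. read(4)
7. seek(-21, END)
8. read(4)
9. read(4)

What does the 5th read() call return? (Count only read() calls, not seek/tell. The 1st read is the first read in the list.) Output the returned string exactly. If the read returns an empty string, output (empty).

After 1 (seek(-18, END)): offset=6
After 2 (read(1)): returned '3', offset=7
After 3 (tell()): offset=7
After 4 (tell()): offset=7
After 5 (read(4)): returned 'JIHR', offset=11
After 6 (read(4)): returned 'KSG9', offset=15
After 7 (seek(-21, END)): offset=3
After 8 (read(4)): returned 'X083', offset=7
After 9 (read(4)): returned 'JIHR', offset=11

Answer: JIHR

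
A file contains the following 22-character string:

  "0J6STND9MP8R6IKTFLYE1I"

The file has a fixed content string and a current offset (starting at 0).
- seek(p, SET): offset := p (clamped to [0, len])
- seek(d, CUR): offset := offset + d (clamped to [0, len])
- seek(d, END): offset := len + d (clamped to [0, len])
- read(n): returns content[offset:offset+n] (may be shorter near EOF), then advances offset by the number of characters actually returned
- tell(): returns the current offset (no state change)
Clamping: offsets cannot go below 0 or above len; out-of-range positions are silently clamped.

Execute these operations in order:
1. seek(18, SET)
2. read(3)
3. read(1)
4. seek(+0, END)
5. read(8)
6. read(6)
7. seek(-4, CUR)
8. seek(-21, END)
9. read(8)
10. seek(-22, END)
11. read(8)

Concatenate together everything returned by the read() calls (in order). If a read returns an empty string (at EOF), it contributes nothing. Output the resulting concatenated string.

After 1 (seek(18, SET)): offset=18
After 2 (read(3)): returned 'YE1', offset=21
After 3 (read(1)): returned 'I', offset=22
After 4 (seek(+0, END)): offset=22
After 5 (read(8)): returned '', offset=22
After 6 (read(6)): returned '', offset=22
After 7 (seek(-4, CUR)): offset=18
After 8 (seek(-21, END)): offset=1
After 9 (read(8)): returned 'J6STND9M', offset=9
After 10 (seek(-22, END)): offset=0
After 11 (read(8)): returned '0J6STND9', offset=8

Answer: YE1IJ6STND9M0J6STND9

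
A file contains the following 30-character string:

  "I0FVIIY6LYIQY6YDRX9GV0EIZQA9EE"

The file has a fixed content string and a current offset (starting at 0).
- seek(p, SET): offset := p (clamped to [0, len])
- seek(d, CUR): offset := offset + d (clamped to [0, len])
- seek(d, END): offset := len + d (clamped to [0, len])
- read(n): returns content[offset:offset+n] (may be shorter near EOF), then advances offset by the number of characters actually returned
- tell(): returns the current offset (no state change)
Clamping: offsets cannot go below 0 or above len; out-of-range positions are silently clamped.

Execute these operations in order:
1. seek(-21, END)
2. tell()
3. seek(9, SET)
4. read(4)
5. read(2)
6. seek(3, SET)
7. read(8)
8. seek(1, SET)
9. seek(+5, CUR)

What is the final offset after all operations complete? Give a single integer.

Answer: 6

Derivation:
After 1 (seek(-21, END)): offset=9
After 2 (tell()): offset=9
After 3 (seek(9, SET)): offset=9
After 4 (read(4)): returned 'YIQY', offset=13
After 5 (read(2)): returned '6Y', offset=15
After 6 (seek(3, SET)): offset=3
After 7 (read(8)): returned 'VIIY6LYI', offset=11
After 8 (seek(1, SET)): offset=1
After 9 (seek(+5, CUR)): offset=6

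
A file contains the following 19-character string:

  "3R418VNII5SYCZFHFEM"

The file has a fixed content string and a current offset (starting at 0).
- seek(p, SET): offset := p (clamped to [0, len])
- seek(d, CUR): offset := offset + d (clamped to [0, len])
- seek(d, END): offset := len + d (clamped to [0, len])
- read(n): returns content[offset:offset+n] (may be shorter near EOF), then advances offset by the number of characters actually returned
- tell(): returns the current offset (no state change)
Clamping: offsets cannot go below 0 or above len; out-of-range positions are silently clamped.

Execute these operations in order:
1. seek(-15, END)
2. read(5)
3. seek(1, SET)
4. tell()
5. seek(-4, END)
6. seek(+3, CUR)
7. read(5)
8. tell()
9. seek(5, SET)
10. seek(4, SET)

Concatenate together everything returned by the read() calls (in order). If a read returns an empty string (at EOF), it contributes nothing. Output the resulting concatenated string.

Answer: 8VNIIM

Derivation:
After 1 (seek(-15, END)): offset=4
After 2 (read(5)): returned '8VNII', offset=9
After 3 (seek(1, SET)): offset=1
After 4 (tell()): offset=1
After 5 (seek(-4, END)): offset=15
After 6 (seek(+3, CUR)): offset=18
After 7 (read(5)): returned 'M', offset=19
After 8 (tell()): offset=19
After 9 (seek(5, SET)): offset=5
After 10 (seek(4, SET)): offset=4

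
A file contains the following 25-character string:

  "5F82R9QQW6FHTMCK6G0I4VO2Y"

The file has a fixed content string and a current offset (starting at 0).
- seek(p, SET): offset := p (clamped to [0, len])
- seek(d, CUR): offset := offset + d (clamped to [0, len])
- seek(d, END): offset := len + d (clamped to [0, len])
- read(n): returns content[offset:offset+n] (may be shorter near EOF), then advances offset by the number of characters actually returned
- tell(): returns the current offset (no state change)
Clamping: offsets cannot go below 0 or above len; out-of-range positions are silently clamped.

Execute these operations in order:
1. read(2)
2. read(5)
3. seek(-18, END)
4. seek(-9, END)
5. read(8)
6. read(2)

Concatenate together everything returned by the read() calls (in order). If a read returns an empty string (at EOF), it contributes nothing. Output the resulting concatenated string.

After 1 (read(2)): returned '5F', offset=2
After 2 (read(5)): returned '82R9Q', offset=7
After 3 (seek(-18, END)): offset=7
After 4 (seek(-9, END)): offset=16
After 5 (read(8)): returned '6G0I4VO2', offset=24
After 6 (read(2)): returned 'Y', offset=25

Answer: 5F82R9Q6G0I4VO2Y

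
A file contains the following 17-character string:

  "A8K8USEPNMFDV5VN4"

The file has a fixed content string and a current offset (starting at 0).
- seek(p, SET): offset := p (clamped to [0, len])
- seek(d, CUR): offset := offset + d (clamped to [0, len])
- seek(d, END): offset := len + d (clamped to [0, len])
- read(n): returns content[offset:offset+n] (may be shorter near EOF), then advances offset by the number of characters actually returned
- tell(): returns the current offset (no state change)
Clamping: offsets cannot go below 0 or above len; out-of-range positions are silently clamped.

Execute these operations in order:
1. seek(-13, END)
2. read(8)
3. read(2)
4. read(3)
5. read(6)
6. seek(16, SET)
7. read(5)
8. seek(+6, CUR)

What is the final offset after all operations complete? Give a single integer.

Answer: 17

Derivation:
After 1 (seek(-13, END)): offset=4
After 2 (read(8)): returned 'USEPNMFD', offset=12
After 3 (read(2)): returned 'V5', offset=14
After 4 (read(3)): returned 'VN4', offset=17
After 5 (read(6)): returned '', offset=17
After 6 (seek(16, SET)): offset=16
After 7 (read(5)): returned '4', offset=17
After 8 (seek(+6, CUR)): offset=17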